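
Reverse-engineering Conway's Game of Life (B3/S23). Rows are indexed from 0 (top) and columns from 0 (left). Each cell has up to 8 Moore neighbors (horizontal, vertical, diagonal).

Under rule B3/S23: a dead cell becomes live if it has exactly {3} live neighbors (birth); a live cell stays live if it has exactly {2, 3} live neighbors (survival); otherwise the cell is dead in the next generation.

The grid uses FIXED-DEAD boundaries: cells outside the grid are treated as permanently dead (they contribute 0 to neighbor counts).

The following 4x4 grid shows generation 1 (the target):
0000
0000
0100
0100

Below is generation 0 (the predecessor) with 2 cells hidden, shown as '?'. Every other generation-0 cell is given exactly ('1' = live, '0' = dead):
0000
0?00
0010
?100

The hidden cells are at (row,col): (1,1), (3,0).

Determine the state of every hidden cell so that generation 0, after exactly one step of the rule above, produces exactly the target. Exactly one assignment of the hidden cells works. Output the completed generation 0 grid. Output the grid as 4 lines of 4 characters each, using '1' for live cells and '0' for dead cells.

Hidden generation-0 cells (in order): (1,1), (3,0).
A hidden cell only influences target cells in its own 3x3 neighborhood. Try each of the 2^2 = 4 assignments, step the completed generation 0 forward once under B3/S23, and compare with the target:
  (1,1)=0 (3,0)=0 -> step gives (2,1)='0' but target has '1' -> reject
  (1,1)=0 (3,0)=1 -> step reproduces the target at every cell -> ACCEPT
  (1,1)=1 (3,0)=0 -> step gives (2,2)='1' but target has '0' -> reject
  (1,1)=1 (3,0)=1 -> step gives (2,0)='1' but target has '0' -> reject
Unique solution: (1,1)=dead, (3,0)=live.
Check: live-neighbor counts of every cell in the completed generation 0:
0000
0111
2311
1221
Applying B3/S23 to generation 0 with these counts gives:
0000
0000
0100
0100
which matches the target exactly.

Answer: 0000
0000
0010
1100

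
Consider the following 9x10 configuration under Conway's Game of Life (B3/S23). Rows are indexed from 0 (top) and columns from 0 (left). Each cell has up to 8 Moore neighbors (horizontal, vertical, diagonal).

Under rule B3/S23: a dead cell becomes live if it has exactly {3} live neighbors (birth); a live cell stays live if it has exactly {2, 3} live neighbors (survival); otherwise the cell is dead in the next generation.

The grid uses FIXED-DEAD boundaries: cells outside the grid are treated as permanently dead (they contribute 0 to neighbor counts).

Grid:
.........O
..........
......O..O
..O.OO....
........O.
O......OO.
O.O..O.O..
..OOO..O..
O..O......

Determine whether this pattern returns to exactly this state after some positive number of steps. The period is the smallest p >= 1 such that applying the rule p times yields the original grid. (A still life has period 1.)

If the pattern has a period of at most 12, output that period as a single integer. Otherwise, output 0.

Simulating and comparing each generation to the original:
Gen 0 (original, given above): 20 live cells
Gen 1: 17 live cells, differs from original
Gen 2: 12 live cells, differs from original
Gen 3: 11 live cells, differs from original
Gen 4: 8 live cells, differs from original
Gen 5: 8 live cells, differs from original
Gen 6: 8 live cells, differs from original
Gen 7: 10 live cells, differs from original
Gen 8: 11 live cells, differs from original
Gen 9: 10 live cells, differs from original
Gen 10: 14 live cells, differs from original
Gen 11: 9 live cells, differs from original
Gen 12: 9 live cells, differs from original
No period found within 12 steps.

Answer: 0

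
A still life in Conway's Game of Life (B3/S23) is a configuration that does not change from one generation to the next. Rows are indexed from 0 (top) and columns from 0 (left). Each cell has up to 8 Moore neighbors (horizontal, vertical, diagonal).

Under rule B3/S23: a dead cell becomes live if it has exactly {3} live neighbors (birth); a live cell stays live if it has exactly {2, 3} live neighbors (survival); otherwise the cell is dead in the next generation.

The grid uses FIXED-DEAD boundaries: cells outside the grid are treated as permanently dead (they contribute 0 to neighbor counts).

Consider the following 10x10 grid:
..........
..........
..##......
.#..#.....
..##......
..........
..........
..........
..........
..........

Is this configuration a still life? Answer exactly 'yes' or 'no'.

Compute generation 1 and compare to generation 0 (given above):
Generation 1:
..........
..........
..##......
.#..#.....
..##......
..........
..........
..........
..........
..........
The grids are IDENTICAL -> still life.

Answer: yes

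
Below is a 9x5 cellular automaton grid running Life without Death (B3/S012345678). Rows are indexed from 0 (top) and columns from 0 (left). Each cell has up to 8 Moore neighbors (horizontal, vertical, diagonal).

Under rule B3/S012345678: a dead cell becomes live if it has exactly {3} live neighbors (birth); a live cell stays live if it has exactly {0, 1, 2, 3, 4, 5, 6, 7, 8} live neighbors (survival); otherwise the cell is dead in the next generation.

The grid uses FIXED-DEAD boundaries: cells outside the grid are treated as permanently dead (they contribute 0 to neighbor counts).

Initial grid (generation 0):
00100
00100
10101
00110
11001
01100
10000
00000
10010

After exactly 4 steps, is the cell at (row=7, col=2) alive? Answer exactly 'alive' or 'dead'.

Simulating step by step:
Generation 0 (given above): 15 live cells
Generation 1: 18 live cells
00100
00100
10101
10111
11001
01100
11000
00000
10010
Generation 2: 21 live cells
00100
00100
10101
10111
11001
01100
11100
11000
10010
Generation 3: 23 live cells
00100
00100
10101
10111
11001
01110
11100
11000
11010
Generation 4: 25 live cells
00100
00100
10101
10111
11001
01110
11110
11000
11110

Cell (7,2) at generation 4: 0 -> dead

Answer: dead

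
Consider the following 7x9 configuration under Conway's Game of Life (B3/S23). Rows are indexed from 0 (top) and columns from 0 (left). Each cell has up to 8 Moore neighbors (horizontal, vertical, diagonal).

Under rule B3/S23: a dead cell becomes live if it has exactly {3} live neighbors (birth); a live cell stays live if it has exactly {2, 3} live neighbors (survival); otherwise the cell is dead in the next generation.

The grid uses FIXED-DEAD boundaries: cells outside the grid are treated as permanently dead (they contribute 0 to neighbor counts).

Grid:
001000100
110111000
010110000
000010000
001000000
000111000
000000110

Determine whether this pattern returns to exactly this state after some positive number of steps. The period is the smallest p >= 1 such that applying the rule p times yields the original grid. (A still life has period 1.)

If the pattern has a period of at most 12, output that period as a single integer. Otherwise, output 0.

Simulating and comparing each generation to the original:
Gen 0 (original, given above): 17 live cells
Gen 1: 20 live cells, differs from original
Gen 2: 15 live cells, differs from original
Gen 3: 9 live cells, differs from original
Gen 4: 11 live cells, differs from original
Gen 5: 8 live cells, differs from original
Gen 6: 6 live cells, differs from original
Gen 7: 6 live cells, differs from original
Gen 8: 5 live cells, differs from original
Gen 9: 3 live cells, differs from original
Gen 10: 2 live cells, differs from original
Gen 11: 0 live cells, differs from original
Gen 12: 0 live cells, differs from original
No period found within 12 steps.

Answer: 0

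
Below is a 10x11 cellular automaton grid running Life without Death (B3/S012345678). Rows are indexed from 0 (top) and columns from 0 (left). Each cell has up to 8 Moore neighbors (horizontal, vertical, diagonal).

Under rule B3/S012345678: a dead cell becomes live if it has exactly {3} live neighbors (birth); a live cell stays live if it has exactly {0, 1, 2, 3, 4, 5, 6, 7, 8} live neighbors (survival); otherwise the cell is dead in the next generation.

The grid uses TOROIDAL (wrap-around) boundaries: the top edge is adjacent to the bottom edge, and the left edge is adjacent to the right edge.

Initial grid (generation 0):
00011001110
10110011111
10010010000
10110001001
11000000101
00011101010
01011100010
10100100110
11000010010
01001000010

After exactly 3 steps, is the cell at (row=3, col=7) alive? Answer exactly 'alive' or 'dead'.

Simulating step by step:
Generation 0 (given above): 47 live cells
Generation 1: 68 live cells
11011111110
11110111111
10011010000
10110001011
11000011101
01011111010
01011100010
10110110110
11100110010
11111101010
Generation 2: 72 live cells
11011111110
11110111111
10011010000
10111101011
11000011101
01011111010
11011100010
10110111110
11100110010
11111101010
Generation 3: 72 live cells
11011111110
11110111111
10011010000
10111101011
11000011101
01011111010
11011100010
10110111110
11100110010
11111101010

Cell (3,7) at generation 3: 1 -> alive

Answer: alive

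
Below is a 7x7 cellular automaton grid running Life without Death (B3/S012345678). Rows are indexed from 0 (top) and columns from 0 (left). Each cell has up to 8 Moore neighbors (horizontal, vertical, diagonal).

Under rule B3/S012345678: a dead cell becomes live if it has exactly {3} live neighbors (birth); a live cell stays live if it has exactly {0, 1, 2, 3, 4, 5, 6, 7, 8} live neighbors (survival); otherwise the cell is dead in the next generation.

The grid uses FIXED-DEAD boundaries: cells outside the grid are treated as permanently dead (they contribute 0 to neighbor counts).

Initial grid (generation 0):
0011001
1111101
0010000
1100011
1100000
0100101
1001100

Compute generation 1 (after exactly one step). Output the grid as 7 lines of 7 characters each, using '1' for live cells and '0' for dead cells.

Answer: 0011111
1111111
0010101
1110011
1110001
0111111
1001110

Derivation:
Simulating step by step:
Generation 0 (given above): 22 live cells
Generation 1: 34 live cells
(generation 1 grid is the final answer)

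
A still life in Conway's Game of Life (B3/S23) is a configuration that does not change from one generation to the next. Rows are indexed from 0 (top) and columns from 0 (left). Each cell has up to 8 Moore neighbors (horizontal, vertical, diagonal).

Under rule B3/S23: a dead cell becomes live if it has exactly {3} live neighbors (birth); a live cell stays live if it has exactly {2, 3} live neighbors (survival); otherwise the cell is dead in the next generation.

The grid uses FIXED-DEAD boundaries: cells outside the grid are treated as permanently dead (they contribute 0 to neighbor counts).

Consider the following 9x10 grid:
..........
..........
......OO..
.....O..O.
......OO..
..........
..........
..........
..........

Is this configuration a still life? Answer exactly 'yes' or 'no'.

Compute generation 1 and compare to generation 0 (given above):
Generation 1:
..........
..........
......OO..
.....O..O.
......OO..
..........
..........
..........
..........
The grids are IDENTICAL -> still life.

Answer: yes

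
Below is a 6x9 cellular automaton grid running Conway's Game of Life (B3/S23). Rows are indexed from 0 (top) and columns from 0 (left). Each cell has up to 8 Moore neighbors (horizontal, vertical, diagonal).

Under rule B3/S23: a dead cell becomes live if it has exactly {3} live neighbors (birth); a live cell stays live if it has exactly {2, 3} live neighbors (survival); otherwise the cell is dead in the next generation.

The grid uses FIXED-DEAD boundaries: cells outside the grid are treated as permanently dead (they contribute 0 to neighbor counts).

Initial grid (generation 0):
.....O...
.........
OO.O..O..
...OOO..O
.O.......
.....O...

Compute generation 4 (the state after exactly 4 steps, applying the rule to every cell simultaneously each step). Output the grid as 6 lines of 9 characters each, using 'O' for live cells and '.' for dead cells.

Simulating step by step:
Generation 0 (given above): 11 live cells
Generation 1: 9 live cells
.........
.........
..OO.O...
OO.OOO...
.....O...
.........
Generation 2: 9 live cells
.........
.........
.OOO.O...
.O.O.OO..
.....O...
.........
Generation 3: 12 live cells
.........
..O......
.O.O.OO..
.O.O.OO..
....OOO..
.........
Generation 4: 10 live cells
(generation 4 grid is the final answer)

Answer: .........
..O......
.O.O.OO..
...O...O.
....O.O..
.....O...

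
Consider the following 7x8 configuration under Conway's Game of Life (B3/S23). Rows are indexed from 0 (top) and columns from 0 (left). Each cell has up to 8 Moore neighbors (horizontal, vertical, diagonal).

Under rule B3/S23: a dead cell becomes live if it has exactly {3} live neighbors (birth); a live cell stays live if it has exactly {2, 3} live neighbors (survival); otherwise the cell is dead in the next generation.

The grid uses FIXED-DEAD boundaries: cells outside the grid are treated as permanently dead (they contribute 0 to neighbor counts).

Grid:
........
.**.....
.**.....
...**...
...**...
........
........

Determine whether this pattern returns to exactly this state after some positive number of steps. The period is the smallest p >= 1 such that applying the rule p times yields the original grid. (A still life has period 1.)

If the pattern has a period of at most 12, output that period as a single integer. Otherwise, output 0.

Simulating and comparing each generation to the original:
Gen 0 (original, given above): 8 live cells
Gen 1: 6 live cells, differs from original
Gen 2: 8 live cells, MATCHES original -> period = 2

Answer: 2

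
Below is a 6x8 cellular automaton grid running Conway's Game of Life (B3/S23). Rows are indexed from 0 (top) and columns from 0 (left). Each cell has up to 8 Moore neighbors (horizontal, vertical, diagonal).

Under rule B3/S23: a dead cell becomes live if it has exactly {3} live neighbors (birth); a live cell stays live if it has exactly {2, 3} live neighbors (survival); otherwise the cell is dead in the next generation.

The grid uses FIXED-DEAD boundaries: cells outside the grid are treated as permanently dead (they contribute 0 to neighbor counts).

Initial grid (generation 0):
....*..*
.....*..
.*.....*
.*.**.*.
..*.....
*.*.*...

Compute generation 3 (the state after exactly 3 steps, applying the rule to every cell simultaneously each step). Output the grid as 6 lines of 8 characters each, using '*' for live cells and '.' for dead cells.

Simulating step by step:
Generation 0 (given above): 13 live cells
Generation 1: 12 live cells
........
......*.
..*.***.
.*.*....
..*.**..
.*.*....
Generation 2: 13 live cells
........
......*.
..*****.
.*....*.
.*..*...
..***...
Generation 3: 16 live cells
(generation 3 grid is the final answer)

Answer: ........
...**.*.
..***.**
.*....*.
.*..**..
..***...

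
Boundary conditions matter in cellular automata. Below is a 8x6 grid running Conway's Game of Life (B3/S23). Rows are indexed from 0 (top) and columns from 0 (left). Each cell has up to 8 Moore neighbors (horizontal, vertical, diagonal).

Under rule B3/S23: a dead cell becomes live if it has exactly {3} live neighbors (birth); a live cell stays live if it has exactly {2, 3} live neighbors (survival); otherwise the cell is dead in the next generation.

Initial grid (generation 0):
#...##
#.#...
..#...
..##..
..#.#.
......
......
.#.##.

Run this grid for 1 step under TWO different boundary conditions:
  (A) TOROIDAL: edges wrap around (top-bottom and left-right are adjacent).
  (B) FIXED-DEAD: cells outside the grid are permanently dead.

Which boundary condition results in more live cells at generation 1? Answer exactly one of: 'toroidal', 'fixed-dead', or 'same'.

Under TOROIDAL boundary, generation 1:
#.#.#.
#..#..
..#...
.##...
..#...
......
......
#..##.
Population = 12

Under FIXED-DEAD boundary, generation 1:
.#....
...#..
..#...
.##...
..#...
......
......
......
Population = 6

Comparison: toroidal=12, fixed-dead=6 -> toroidal

Answer: toroidal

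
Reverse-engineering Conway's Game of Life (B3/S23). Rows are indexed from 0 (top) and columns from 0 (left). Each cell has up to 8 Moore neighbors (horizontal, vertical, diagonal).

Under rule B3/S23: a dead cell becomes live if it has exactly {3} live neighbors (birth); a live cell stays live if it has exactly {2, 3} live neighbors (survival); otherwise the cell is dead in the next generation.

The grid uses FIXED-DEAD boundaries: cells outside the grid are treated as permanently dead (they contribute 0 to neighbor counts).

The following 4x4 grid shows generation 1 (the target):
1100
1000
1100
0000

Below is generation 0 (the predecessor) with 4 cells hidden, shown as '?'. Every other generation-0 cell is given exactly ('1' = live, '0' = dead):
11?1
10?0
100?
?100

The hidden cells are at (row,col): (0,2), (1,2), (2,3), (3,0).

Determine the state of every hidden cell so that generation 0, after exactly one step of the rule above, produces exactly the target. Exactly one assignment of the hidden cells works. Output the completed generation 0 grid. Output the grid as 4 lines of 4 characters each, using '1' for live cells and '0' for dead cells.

Answer: 1101
1000
1000
0100

Derivation:
Hidden generation-0 cells (in order): (0,2), (1,2), (2,3), (3,0).
A hidden cell only influences target cells in its own 3x3 neighborhood. Try each of the 2^4 = 16 assignments, step the completed generation 0 forward once under B3/S23, and compare with the target:
  (0,2)=0 (1,2)=0 (2,3)=0 (3,0)=0 -> step reproduces the target at every cell -> ACCEPT
  (0,2)=0 (1,2)=0 (2,3)=0 (3,0)=1 -> step gives (2,1)='0' but target has '1' -> reject
  (0,2)=0 (1,2)=0 (2,3)=1 (3,0)=0 -> step gives (1,2)='1' but target has '0' -> reject
  (0,2)=0 (1,2)=0 (2,3)=1 (3,0)=1 -> step gives (1,2)='1' but target has '0' -> reject
  (0,2)=0 (1,2)=1 (2,3)=0 (3,0)=0 -> step gives (0,2)='1' but target has '0' -> reject
  (0,2)=0 (1,2)=1 (2,3)=0 (3,0)=1 -> step gives (0,2)='1' but target has '0' -> reject
  (0,2)=0 (1,2)=1 (2,3)=1 (3,0)=0 -> step gives (0,2)='1' but target has '0' -> reject
  (0,2)=0 (1,2)=1 (2,3)=1 (3,0)=1 -> step gives (0,2)='1' but target has '0' -> reject
  (0,2)=1 (1,2)=0 (2,3)=0 (3,0)=0 -> step gives (0,2)='1' but target has '0' -> reject
  (0,2)=1 (1,2)=0 (2,3)=0 (3,0)=1 -> step gives (0,2)='1' but target has '0' -> reject
  (0,2)=1 (1,2)=0 (2,3)=1 (3,0)=0 -> step gives (0,2)='1' but target has '0' -> reject
  (0,2)=1 (1,2)=0 (2,3)=1 (3,0)=1 -> step gives (0,2)='1' but target has '0' -> reject
  (0,2)=1 (1,2)=1 (2,3)=0 (3,0)=0 -> step gives (0,1)='0' but target has '1' -> reject
  (0,2)=1 (1,2)=1 (2,3)=0 (3,0)=1 -> step gives (0,1)='0' but target has '1' -> reject
  (0,2)=1 (1,2)=1 (2,3)=1 (3,0)=0 -> step gives (0,1)='0' but target has '1' -> reject
  (0,2)=1 (1,2)=1 (2,3)=1 (3,0)=1 -> step gives (0,1)='0' but target has '1' -> reject
Unique solution: (0,2)=dead, (1,2)=dead, (2,3)=dead, (3,0)=dead.
Check: live-neighbor counts of every cell in the completed generation 0:
2220
3421
2310
2110
Applying B3/S23 to generation 0 with these counts gives:
1100
1000
1100
0000
which matches the target exactly.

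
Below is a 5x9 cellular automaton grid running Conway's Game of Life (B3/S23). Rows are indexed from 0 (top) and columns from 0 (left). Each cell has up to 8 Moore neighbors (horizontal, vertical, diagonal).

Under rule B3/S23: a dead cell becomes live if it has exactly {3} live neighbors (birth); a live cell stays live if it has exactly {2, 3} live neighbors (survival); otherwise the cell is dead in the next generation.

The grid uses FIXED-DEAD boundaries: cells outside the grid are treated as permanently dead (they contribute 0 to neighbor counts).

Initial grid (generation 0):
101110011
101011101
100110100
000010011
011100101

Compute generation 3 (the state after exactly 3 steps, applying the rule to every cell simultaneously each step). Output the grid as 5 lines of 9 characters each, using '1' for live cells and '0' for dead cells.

Answer: 000111100
100110101
100011101
100110101
001110000

Derivation:
Simulating step by step:
Generation 0 (given above): 24 live cells
Generation 1: 19 live cells
001010111
101000101
010000101
010010101
001100001
Generation 2: 21 live cells
010101101
001100101
111000101
010101001
001100010
Generation 3: 22 live cells
(generation 3 grid is the final answer)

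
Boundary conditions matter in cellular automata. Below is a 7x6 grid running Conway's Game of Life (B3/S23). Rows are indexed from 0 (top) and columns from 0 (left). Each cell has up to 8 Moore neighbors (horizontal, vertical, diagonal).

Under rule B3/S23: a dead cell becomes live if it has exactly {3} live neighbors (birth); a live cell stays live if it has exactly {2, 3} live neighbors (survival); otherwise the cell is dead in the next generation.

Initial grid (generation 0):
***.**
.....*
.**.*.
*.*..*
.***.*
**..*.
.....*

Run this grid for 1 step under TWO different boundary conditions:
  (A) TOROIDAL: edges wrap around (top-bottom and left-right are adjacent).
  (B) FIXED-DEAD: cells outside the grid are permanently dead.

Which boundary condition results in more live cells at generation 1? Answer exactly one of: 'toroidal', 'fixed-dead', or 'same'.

Answer: fixed-dead

Derivation:
Under TOROIDAL boundary, generation 1:
.*..*.
......
.****.
.....*
...*..
.*.**.
..**..
Population = 13

Under FIXED-DEAD boundary, generation 1:
.*..**
*....*
.*****
*....*
...*.*
**.***
......
Population = 19

Comparison: toroidal=13, fixed-dead=19 -> fixed-dead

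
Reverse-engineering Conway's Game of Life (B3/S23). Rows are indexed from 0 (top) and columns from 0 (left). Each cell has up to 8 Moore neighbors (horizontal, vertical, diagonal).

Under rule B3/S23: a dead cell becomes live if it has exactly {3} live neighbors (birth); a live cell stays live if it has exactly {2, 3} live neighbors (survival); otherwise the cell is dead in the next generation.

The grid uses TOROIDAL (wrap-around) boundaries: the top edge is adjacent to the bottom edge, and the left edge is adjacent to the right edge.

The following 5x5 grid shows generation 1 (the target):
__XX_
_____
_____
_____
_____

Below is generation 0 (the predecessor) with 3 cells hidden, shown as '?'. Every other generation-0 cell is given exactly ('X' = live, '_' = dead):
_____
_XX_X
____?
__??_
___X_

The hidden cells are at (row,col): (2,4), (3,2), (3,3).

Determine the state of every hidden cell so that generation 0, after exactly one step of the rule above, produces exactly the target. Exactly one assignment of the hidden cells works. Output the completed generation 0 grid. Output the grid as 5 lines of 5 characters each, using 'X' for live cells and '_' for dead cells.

Hidden generation-0 cells (in order): (2,4), (3,2), (3,3).
A hidden cell only influences target cells in its own 3x3 neighborhood. Try each of the 2^3 = 8 assignments, step the completed generation 0 forward once under B3/S23, and compare with the target:
  (2,4)=_ (3,2)=_ (3,3)=_ -> step reproduces the target at every cell -> ACCEPT
  (2,4)=_ (3,2)=_ (3,3)=X -> step gives (2,2)='X' but target has '_' -> reject
  (2,4)=_ (3,2)=X (3,3)=_ -> step gives (2,1)='X' but target has '_' -> reject
  (2,4)=_ (3,2)=X (3,3)=X -> step gives (2,1)='X' but target has '_' -> reject
  (2,4)=X (3,2)=_ (3,3)=_ -> step gives (1,0)='X' but target has '_' -> reject
  (2,4)=X (3,2)=_ (3,3)=X -> step gives (1,0)='X' but target has '_' -> reject
  (2,4)=X (3,2)=X (3,3)=_ -> step gives (1,0)='X' but target has '_' -> reject
  (2,4)=X (3,2)=X (3,3)=X -> step gives (1,0)='X' but target has '_' -> reject
Unique solution: (2,4)=dead, (3,2)=dead, (3,3)=dead.
Check: live-neighbor counts of every cell in the completed generation 0:
22332
21120
22221
00111
00101
Applying B3/S23 to generation 0 with these counts gives:
__XX_
_____
_____
_____
_____
which matches the target exactly.

Answer: _____
_XX_X
_____
_____
___X_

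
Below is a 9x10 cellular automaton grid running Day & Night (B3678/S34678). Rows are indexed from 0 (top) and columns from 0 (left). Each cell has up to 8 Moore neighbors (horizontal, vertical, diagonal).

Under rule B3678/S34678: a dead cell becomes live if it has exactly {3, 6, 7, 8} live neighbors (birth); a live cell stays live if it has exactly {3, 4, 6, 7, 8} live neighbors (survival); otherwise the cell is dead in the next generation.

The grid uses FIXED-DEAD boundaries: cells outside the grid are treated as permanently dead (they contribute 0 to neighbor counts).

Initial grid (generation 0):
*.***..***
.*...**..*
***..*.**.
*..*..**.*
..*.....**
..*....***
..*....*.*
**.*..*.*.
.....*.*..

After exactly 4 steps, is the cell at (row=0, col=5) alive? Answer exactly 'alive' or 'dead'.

Simulating step by step:
Generation 0 (given above): 39 live cells
Generation 1: 41 live cells
.*...**.*.
.....**.**
***.******
......****
.*.*..*.**
.*.*...***
..**..****
..*...*.*.
......*...
Generation 2: 39 live cells
.....**..*
*.*..***.*
......***.
*..**..**.
......***.
..***..**.
.***..****
...*.*****
.......*..
Generation 3: 33 live cells
.....****.
.....**...
.*.**..*.*
.....*.*.*
..*..***.*
.***.*.**.
.......***
....*..***
.......*..
Generation 4: 31 live cells
.....***..
.....*....
....*.....
..**.****.
.***.****.
..*.*.*.*.
..***...**
......****
..........

Cell (0,5) at generation 4: 1 -> alive

Answer: alive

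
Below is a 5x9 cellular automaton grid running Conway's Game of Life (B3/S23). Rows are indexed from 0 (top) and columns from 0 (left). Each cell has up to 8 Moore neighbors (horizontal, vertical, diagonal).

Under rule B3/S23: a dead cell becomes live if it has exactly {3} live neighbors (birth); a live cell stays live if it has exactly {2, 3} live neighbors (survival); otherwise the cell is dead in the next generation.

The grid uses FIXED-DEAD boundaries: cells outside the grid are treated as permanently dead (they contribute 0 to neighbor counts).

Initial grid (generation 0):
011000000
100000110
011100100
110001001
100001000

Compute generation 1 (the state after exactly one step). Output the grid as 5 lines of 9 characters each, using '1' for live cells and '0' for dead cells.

Answer: 010000000
100100110
001001100
100011100
110000000

Derivation:
Simulating step by step:
Generation 0 (given above): 15 live cells
Generation 1: 14 live cells
(generation 1 grid is the final answer)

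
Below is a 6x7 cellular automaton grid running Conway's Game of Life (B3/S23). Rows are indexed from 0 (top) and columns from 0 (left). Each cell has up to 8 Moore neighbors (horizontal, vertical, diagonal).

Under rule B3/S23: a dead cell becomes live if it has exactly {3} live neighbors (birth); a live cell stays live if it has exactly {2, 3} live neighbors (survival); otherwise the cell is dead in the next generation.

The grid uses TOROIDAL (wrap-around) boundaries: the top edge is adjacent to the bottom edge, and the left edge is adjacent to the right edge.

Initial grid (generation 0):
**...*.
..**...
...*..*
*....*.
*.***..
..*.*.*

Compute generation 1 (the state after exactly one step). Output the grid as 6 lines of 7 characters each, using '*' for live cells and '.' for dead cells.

Answer: **..***
*****.*
..***.*
***..*.
*.*.*..
..*.*.*

Derivation:
Simulating step by step:
Generation 0 (given above): 16 live cells
Generation 1: 25 live cells
(generation 1 grid is the final answer)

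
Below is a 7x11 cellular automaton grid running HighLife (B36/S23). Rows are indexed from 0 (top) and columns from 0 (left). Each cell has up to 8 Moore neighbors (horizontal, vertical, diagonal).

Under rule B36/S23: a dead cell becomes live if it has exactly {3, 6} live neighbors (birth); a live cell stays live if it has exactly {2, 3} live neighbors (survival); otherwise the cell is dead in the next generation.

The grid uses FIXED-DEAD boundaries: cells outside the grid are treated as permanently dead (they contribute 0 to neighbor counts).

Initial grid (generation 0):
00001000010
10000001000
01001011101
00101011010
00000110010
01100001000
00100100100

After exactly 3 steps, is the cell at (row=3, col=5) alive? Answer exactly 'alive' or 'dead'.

Answer: alive

Derivation:
Simulating step by step:
Generation 0 (given above): 24 live cells
Generation 1: 23 live cells
00000000000
00000111010
01010000010
00011100011
01110100000
01100101100
01100000000
Generation 2: 21 live cells
00000010000
00000010100
00110000010
01100100011
01001100110
10001010000
01100000000
Generation 3: 25 live cells
00000001000
00000001000
01110000111
01000100001
11111010111
10111000000
01000000000

Cell (3,5) at generation 3: 1 -> alive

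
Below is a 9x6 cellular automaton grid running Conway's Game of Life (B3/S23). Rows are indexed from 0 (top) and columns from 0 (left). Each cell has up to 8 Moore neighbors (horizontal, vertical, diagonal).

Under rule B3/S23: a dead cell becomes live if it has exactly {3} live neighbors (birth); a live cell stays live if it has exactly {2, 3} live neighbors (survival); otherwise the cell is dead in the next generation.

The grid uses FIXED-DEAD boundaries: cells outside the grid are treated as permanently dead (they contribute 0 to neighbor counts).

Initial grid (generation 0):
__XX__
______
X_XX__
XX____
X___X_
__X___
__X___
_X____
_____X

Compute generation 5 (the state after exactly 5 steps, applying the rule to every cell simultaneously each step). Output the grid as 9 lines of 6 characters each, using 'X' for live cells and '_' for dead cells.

Answer: ______
_XXX__
X___X_
___XX_
___X__
__X___
X_X___
XX____
______

Derivation:
Simulating step by step:
Generation 0 (given above): 13 live cells
Generation 1: 11 live cells
______
_X____
X_X___
X_XX__
X_____
_X_X__
_XX___
______
______
Generation 2: 13 live cells
______
_X____
X_XX__
X_XX__
X__X__
XX____
_XX___
______
______
Generation 3: 12 live cells
______
_XX___
X__X__
X___X_
X__X__
X_____
XXX___
______
______
Generation 4: 16 live cells
______
_XX___
X_XX__
XX_XX_
XX____
X_X___
XX____
_X____
______
Generation 5: 13 live cells
(generation 5 grid is the final answer)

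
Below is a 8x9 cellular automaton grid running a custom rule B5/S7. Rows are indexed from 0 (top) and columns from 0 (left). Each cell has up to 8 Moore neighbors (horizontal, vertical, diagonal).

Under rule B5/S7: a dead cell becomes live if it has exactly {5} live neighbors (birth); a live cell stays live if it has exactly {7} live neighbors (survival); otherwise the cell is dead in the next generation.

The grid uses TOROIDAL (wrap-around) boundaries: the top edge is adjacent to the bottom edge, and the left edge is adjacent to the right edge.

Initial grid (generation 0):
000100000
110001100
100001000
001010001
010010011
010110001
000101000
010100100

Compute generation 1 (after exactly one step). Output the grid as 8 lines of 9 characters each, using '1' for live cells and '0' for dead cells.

Answer: 000000000
000000000
000000000
000000000
100100000
000000000
001010000
000000000

Derivation:
Simulating step by step:
Generation 0 (given above): 23 live cells
Generation 1: 4 live cells
(generation 1 grid is the final answer)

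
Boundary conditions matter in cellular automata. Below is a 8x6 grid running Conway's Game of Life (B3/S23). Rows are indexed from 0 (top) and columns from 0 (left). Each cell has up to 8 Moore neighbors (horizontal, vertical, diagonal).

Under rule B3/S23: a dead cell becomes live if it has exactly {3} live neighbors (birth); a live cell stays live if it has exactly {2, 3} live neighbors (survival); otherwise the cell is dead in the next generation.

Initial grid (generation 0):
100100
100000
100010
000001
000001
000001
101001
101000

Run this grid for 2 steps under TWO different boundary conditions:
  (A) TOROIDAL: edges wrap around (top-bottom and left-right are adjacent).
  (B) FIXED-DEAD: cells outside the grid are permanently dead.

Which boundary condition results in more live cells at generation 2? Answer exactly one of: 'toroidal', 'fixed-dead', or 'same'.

Answer: toroidal

Derivation:
Under TOROIDAL boundary, generation 2:
001001
010000
000000
010010
000100
000000
110100
000010
Population = 10

Under FIXED-DEAD boundary, generation 2:
000000
000000
000000
000011
000100
000011
000000
000000
Population = 5

Comparison: toroidal=10, fixed-dead=5 -> toroidal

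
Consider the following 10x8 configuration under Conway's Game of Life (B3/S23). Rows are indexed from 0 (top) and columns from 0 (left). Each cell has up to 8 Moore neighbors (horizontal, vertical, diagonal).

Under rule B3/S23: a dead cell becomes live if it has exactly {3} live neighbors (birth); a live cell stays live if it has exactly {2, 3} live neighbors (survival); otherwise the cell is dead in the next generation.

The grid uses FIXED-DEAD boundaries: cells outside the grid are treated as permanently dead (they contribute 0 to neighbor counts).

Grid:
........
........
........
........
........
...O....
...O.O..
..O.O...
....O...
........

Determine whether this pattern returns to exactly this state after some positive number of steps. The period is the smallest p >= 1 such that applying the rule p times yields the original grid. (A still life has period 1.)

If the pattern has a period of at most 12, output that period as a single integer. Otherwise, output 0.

Answer: 2

Derivation:
Simulating and comparing each generation to the original:
Gen 0 (original, given above): 6 live cells
Gen 1: 6 live cells, differs from original
Gen 2: 6 live cells, MATCHES original -> period = 2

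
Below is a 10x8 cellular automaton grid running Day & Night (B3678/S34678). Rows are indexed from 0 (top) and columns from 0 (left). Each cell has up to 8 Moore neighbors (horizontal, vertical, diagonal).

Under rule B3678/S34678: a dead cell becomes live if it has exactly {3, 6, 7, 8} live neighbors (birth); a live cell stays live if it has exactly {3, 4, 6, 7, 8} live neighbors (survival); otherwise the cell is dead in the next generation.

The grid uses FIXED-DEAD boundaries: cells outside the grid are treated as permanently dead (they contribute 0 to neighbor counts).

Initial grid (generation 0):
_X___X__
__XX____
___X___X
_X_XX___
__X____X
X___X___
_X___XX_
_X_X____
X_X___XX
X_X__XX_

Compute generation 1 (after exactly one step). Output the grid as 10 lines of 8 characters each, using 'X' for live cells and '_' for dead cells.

Simulating step by step:
Generation 0 (given above): 26 live cells
Generation 1: 23 live cells
(generation 1 grid is the final answer)

Answer: __X_____
__X_X___
___X____
___X____
_X__X___
_X___XX_
X_X_X___
XX___X_X
__XX_XX_
______XX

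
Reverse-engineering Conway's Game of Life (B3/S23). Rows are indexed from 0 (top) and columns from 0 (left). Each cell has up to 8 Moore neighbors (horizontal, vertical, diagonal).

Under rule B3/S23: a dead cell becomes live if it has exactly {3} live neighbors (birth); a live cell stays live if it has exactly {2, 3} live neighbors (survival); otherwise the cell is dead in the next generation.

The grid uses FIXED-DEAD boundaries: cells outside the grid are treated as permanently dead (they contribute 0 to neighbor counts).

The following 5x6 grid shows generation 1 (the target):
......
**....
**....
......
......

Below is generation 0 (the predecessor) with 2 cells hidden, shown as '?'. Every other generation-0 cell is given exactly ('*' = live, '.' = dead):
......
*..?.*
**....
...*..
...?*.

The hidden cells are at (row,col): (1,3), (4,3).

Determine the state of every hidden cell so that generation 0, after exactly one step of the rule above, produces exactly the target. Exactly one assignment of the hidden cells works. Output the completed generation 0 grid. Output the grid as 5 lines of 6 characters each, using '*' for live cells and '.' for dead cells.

Hidden generation-0 cells (in order): (1,3), (4,3).
A hidden cell only influences target cells in its own 3x3 neighborhood. Try each of the 2^2 = 4 assignments, step the completed generation 0 forward once under B3/S23, and compare with the target:
  (1,3)=. (4,3)=. -> step reproduces the target at every cell -> ACCEPT
  (1,3)=. (4,3)=* -> step gives (3,2)='*' but target has '.' -> reject
  (1,3)=* (4,3)=. -> step gives (2,2)='*' but target has '.' -> reject
  (1,3)=* (4,3)=* -> step gives (2,2)='*' but target has '.' -> reject
Unique solution: (1,3)=dead, (4,3)=dead.
Check: live-neighbor counts of every cell in the completed generation 0:
110011
231010
222121
222121
001211
Applying B3/S23 to generation 0 with these counts gives:
......
**....
**....
......
......
which matches the target exactly.

Answer: ......
*....*
**....
...*..
....*.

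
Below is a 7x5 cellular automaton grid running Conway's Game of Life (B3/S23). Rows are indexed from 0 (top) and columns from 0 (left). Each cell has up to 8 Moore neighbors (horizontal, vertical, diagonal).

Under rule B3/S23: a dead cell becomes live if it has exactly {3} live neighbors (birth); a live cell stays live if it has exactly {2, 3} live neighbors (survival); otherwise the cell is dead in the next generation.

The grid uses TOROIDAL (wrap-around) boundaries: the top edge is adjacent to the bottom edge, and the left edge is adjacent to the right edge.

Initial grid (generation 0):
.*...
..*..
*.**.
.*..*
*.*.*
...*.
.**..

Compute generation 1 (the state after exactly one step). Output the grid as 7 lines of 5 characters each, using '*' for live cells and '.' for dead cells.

Simulating step by step:
Generation 0 (given above): 13 live cells
Generation 1: 16 live cells
(generation 1 grid is the final answer)

Answer: .*...
..**.
*.***
.....
***.*
*..**
.**..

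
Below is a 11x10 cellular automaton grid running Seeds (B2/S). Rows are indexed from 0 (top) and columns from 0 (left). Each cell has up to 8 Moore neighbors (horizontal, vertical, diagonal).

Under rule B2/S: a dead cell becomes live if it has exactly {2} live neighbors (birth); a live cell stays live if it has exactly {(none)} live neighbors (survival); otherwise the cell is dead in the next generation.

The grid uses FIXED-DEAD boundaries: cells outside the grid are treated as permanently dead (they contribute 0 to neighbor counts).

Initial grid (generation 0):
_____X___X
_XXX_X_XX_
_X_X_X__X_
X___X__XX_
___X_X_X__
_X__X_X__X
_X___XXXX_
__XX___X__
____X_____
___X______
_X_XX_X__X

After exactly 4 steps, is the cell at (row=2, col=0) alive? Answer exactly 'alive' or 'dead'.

Answer: alive

Derivation:
Simulating step by step:
Generation 0 (given above): 38 live cells
Generation 1: 16 live cells
_X_X___X__
X_________
__________
_X_______X
XXX______X
X__X______
X________X
_X________
__________
__________
_____X____
Generation 2: 13 live cells
X_X_______
_XX_______
XX________
________X_
___X____X_
________XX
__X_______
X_________
__________
__________
__________
Generation 3: 14 live cells
___X______
___X______
__________
XXX____X_X
__________
__XX___X__
_X______XX
_X________
__________
__________
__________
Generation 4: 20 live cells
__X_X_____
__X_X_____
X__X____X_
________X_
X_____XX__
_X_______X
X__X___X__
X_X_____XX
__________
__________
__________

Cell (2,0) at generation 4: 1 -> alive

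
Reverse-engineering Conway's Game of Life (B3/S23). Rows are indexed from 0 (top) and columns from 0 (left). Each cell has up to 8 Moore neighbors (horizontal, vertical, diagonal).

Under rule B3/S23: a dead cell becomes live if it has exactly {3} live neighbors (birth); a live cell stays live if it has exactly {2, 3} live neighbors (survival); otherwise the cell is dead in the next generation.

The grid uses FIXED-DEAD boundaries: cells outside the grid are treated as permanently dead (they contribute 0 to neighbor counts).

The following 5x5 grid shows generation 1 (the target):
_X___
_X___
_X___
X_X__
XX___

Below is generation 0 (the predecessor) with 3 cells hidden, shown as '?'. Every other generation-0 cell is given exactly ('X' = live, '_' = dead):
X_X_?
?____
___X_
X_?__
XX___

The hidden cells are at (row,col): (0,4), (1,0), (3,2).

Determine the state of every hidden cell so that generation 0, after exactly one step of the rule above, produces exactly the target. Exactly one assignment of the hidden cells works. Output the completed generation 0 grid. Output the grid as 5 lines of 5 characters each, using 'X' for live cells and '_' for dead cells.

Answer: X_X__
X____
___X_
X_X__
XX___

Derivation:
Hidden generation-0 cells (in order): (0,4), (1,0), (3,2).
A hidden cell only influences target cells in its own 3x3 neighborhood. Try each of the 2^3 = 8 assignments, step the completed generation 0 forward once under B3/S23, and compare with the target:
  (0,4)=_ (1,0)=_ (3,2)=_ -> step gives (0,1)='_' but target has 'X' -> reject
  (0,4)=_ (1,0)=_ (3,2)=X -> step gives (0,1)='_' but target has 'X' -> reject
  (0,4)=_ (1,0)=X (3,2)=_ -> step gives (2,1)='_' but target has 'X' -> reject
  (0,4)=_ (1,0)=X (3,2)=X -> step reproduces the target at every cell -> ACCEPT
  (0,4)=X (1,0)=_ (3,2)=_ -> step gives (0,1)='_' but target has 'X' -> reject
  (0,4)=X (1,0)=_ (3,2)=X -> step gives (0,1)='_' but target has 'X' -> reject
  (0,4)=X (1,0)=X (3,2)=_ -> step gives (1,3)='X' but target has '_' -> reject
  (0,4)=X (1,0)=X (3,2)=X -> step gives (1,3)='X' but target has '_' -> reject
Unique solution: (0,4)=dead, (1,0)=live, (3,2)=live.
Check: live-neighbor counts of every cell in the completed generation 0:
13010
13221
23211
24221
23210
Applying B3/S23 to generation 0 with these counts gives:
_X___
_X___
_X___
X_X__
XX___
which matches the target exactly.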